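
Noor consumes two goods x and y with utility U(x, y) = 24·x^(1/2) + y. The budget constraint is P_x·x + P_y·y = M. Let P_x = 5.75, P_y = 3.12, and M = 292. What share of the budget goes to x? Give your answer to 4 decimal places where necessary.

Plugging in: x* = (12·3.12/5.75)² = 42.3971, y* = 15.4541.
Expenditure on x: 5.75·42.3971 = 243.7832; share = 0.8349.

share on x = 0.8349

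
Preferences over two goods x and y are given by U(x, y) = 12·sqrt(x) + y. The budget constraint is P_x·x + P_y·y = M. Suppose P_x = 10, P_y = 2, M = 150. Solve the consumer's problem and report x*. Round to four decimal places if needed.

x* = 1.44

Utility is quasi-linear in y; the FOC for x is 6/√x = P_x/P_y.
Solve: √x = 6·P_y/P_x, so x*(P_x,P_y) = (6·P_y/P_x)², and y* = (M − P_x·x*)/P_y.
Plugging in: x* = (6·2/10)² = 1.44.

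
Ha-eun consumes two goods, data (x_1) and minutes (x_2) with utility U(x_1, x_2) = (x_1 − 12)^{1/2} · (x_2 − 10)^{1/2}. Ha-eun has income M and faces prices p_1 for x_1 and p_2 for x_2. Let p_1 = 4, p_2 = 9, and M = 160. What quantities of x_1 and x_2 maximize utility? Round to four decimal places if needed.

x_1* = 14.75, x_2* = 11.2222

Discretionary income = 160 − 12·4 − 10·9 = 22; x_1* = 12 + 0.5·22/4 = 14.75; x_2* = 10 + 0.5·22/9 = 11.2222.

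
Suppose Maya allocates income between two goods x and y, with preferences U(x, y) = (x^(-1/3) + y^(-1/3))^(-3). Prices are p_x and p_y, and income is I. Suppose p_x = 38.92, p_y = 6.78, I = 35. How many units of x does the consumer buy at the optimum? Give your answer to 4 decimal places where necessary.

x* = 0.5463

From the CES first-order condition, (y/x)^(4/3) = p_x/p_y.
Hence y/x = (p_x/p_y)^(1/(4/3)), i.e. raised to the 0.75 power.
Substitute y = (y/x)·x into the budget: x* = I/(p_x + p_y·(y/x)).
Numerically y/x = 3.708577, so x* = 35/(38.92 + 6.78·3.708577) = 0.5463.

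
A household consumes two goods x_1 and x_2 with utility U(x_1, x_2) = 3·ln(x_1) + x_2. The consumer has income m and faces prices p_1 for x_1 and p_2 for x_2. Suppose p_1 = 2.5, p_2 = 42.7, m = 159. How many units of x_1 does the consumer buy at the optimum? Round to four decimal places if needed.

MU_x_1 = 3/x_1, MU_x_2 = 1. Tangency: 3/x_1 = p_1/p_2.
So x_1*(p_1,p_2) = 3·p_2/p_1, independent of income; and x_2* = (m − 3·p_2)/p_2.
At the given prices: x_1* = 3·42.7/2.5 = 51.24.

x_1* = 51.24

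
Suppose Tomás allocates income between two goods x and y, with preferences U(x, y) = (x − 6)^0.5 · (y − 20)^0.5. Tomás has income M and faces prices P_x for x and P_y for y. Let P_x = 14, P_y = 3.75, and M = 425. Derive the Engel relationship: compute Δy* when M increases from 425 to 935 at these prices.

MRS = (y−20)/(x−6). Tangency with P_x/P_y gives y−20 = (P_x/P_y)·(x−6).
After buying the subsistence bundle (6, 20), a share 0.5 of the remaining income goes to x: x* = 6 + 0.5·(M − 6P_x − 20P_y)/P_x.
Discretionary income = 425 − 6·14 − 20·3.75 = 266; y* = 20 + 0.5·266/3.75 = 55.4667.
At M' = 935: y* = 123.4667. Change: 123.4667 − 55.4667 = 68.

Δy* = 68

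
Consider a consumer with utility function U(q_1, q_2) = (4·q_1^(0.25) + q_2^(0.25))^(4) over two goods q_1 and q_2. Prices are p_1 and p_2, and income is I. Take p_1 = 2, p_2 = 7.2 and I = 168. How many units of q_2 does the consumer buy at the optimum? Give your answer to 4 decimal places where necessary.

Substitute q_2 = (q_2/q_1)·q_1 into the budget: q_1* = I/(p_1 + p_2·(q_2/q_1)).
Numerically q_2/q_1 = 0.028544, so q_1* = 168/(2 + 7.2·0.028544) = 76.1726 and q_2* = 0.028544·76.1726 = 2.1743.

q_2* = 2.1743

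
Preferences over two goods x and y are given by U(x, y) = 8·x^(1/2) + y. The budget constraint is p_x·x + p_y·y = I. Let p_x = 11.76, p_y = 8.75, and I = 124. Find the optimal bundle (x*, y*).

x* = 8.8577, y* = 2.2667

Set MRS = p_x/p_y: 4·x^(−1/2) = p_x/p_y.
Solve: √x = 4·p_y/p_x, so x*(p_x,p_y) = (4·p_y/p_x)², and y* = (I − p_x·x*)/p_y.
Plugging in: x* = (4·8.75/11.76)² = 8.8577, y* = 2.2667.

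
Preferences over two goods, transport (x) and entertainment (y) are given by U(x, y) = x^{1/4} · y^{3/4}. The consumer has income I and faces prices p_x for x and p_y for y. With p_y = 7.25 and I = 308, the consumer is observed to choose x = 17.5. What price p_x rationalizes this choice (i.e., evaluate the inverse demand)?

p_x = 4.4

The MRS is (1/3)·y/x. Set MRS = p_x/p_y.
So 0.25·p_y·y = 0.75·p_x·x; combined with the budget, a share 0.25 of income goes to x.
Demand: x*(p_x,p_y,I) = 0.25·I/p_x and y* = 0.75·I/p_y.
Set x* = 17.5 in the demand function and solve for p_x: p_x = 4.4.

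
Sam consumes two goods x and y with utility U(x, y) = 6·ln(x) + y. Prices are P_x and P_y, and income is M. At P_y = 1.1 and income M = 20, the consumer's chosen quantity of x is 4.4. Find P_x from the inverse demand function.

P_x = 1.5

Set MRS = P_x/P_y: (6/x)/1 = P_x/P_y.
So x*(P_x,P_y) = 6·P_y/P_x, independent of income; and y* = (M − 6·P_y)/P_y.
Set x* = 4.4 in the demand function and solve for P_x: P_x = 1.5.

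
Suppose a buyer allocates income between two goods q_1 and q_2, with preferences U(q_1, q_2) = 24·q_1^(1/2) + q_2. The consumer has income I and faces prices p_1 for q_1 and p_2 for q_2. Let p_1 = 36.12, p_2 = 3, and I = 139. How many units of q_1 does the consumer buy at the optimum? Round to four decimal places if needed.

Utility is quasi-linear in q_2; the FOC for q_1 is 12/√q_1 = p_1/p_2.
Solve: √q_1 = 12·p_2/p_1, so q_1*(p_1,p_2) = (12·p_2/p_1)², and q_2* = (I − p_1·q_1*)/p_2.
Plugging in: q_1* = (12·3/36.12)² = 0.9934.

q_1* = 0.9934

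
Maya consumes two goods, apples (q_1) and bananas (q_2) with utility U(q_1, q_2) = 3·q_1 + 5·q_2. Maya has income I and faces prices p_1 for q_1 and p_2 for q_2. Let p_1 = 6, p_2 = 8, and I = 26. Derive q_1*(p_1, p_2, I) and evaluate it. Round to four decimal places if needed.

q_1* = 0

Perfect substitutes: compare marginal utility per dollar. 3/p_1 vs 5/p_2 → 0.5 vs 0.625.
q_2 gives more utility per dollar, so spend all income on q_2: q_2* = I/p_2, q_1* = 0.
Numerically: q_1* = 0, q_2* = 3.25.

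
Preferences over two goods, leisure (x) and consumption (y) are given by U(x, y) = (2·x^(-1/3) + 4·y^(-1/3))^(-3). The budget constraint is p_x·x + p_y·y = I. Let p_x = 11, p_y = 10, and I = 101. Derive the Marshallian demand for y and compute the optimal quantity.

Numerically y/x = 1.806413, so x* = 101/(11 + 10·1.806413) = 3.4751 and y* = 1.806413·3.4751 = 6.2774.

y* = 6.2774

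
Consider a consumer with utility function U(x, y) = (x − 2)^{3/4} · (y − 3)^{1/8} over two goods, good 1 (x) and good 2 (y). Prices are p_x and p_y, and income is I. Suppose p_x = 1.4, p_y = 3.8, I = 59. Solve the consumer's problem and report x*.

Let x' = x−2, y' = y−3. MRS = 6·y'/x' = p_x/p_y.
After buying the subsistence bundle (2, 3), a share 6/7 of the remaining income goes to x: x* = 2 + 6/7·(I − 2p_x − 3p_y)/p_x.
Discretionary income = 59 − 2·1.4 − 3·3.8 = 44.8; x* = 2 + 6/7·44.8/1.4 = 29.4286.

x* = 29.4286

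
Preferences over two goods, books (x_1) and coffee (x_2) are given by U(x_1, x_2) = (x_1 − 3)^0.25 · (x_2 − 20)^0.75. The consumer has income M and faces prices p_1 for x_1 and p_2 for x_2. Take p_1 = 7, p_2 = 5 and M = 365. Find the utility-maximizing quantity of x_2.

After buying the subsistence bundle (3, 20), a share 0.25 of the remaining income goes to x_1: x_1* = 3 + 0.25·(M − 3p_1 − 20p_2)/p_1.
Discretionary income = 365 − 3·7 − 20·5 = 244; x_2* = 20 + 0.75·244/5 = 56.6.

x_2* = 56.6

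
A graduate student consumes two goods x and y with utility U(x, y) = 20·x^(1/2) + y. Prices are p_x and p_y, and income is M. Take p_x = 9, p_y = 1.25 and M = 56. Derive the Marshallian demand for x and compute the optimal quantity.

MU_x = 10/√x, MU_y = 1. Tangency: 10/√x = p_x/p_y.
Solve: √x = 10·p_y/p_x, so x*(p_x,p_y) = (10·p_y/p_x)², and y* = (M − p_x·x*)/p_y.
Plugging in: x* = (10·1.25/9)² = 1.929.

x* = 1.929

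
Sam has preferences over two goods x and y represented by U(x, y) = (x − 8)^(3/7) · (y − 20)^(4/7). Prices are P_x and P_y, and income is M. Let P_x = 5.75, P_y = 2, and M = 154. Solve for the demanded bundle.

This is Cobb-Douglas in (x−8, y−20): tangency gives 3/7·P_y·(y−20) = 4/7·P_x·(x−8).
After buying the subsistence bundle (8, 20), a share 3/7 of the remaining income goes to x: x* = 8 + 3/7·(M − 8P_x − 20P_y)/P_x.
Discretionary income = 154 − 8·5.75 − 20·2 = 68; x* = 8 + 3/7·68/5.75 = 13.0683; y* = 20 + 4/7·68/2 = 39.4286.

x* = 13.0683, y* = 39.4286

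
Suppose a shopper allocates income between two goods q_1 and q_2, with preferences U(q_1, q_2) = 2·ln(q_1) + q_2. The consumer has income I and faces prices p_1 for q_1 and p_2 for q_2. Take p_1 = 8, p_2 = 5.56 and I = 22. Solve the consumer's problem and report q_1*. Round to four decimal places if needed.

MU_q_1 = 2/q_1, MU_q_2 = 1. Tangency: 2/q_1 = p_1/p_2.
So q_1*(p_1,p_2) = 2·p_2/p_1, independent of income; and q_2* = (I − 2·p_2)/p_2.
At the given prices: q_1* = 2·5.56/8 = 1.39.

q_1* = 1.39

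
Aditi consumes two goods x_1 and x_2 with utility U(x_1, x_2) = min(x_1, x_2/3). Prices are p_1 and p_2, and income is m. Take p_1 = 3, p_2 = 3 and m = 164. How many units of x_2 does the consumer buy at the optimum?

With perfect complements, no substitution: consume in ratio x_1:x_2 = 1:3.
Budget: p_1·x_1 + p_2·3·x_1 = m, so (p_1 + 3·p_2)·x_1 = m.
Demand: x_1*(p_1,p_2,m) = m/(p_1 + 3·p_2), x_2* = 3·m/(p_1 + 3·p_2).
Here 3 + 3·3 = 12, giving x_2* = 41.

x_2* = 41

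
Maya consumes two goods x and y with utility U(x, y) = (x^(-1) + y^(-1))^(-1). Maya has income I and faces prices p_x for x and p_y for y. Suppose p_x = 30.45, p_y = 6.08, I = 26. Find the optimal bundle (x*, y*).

Substitute y = (y/x)·x into the budget: x* = I/(p_x + p_y·(y/x)).
Numerically y/x = 2.237906, so x* = 26/(30.45 + 6.08·2.237906) = 0.5902 and y* = 2.237906·0.5902 = 1.3207.

x* = 0.5902, y* = 1.3207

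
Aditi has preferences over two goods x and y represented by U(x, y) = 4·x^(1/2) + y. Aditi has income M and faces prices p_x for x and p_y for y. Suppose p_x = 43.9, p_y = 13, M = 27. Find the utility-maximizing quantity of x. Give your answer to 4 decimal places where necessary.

Set MRS = p_x/p_y: 2·x^(−1/2) = p_x/p_y.
Solve: √x = 2·p_y/p_x, so x*(p_x,p_y) = (2·p_y/p_x)², and y* = (M − p_x·x*)/p_y.
Plugging in: x* = (2·13/43.9)² = 0.3508.

x* = 0.3508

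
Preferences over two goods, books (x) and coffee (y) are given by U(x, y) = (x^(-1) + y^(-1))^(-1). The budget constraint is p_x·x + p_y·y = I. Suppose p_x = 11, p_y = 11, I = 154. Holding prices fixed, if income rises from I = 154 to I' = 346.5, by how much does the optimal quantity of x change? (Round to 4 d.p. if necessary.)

Δx* = 8.75

MRS = MU_x/MU_y = (y/x)^(2). Set equal to p_x/p_y.
Solve for the ratio: y/x = [p_x/p_y]^(0.5).
Substitute y = (y/x)·x into the budget: x* = I/(p_x + p_y·(y/x)).
Numerically y/x = 1, so x* = 154/(11 + 11·1) = 7.
At I' = 346.5: x* = 15.75. Change: 15.75 − 7 = 8.75.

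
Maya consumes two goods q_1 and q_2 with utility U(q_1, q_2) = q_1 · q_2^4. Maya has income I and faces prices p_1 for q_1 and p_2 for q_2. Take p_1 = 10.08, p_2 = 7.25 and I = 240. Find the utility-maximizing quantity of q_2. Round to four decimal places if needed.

Demand: q_1*(p_1,p_2,I) = 0.2·I/p_1 and q_2* = 0.8·I/p_2.
At p_1=10.08, p_2=7.25, I=240: q_2* = 0.8·240/7.25 = 26.4828.

q_2* = 26.4828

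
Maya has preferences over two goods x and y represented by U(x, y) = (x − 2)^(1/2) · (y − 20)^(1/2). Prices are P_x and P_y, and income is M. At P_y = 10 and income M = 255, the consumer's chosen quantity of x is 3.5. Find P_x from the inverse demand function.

P_x = 11

Let x' = x−2, y' = y−20. MRS = y'/x' = P_x/P_y.
Substituting into the budget: x* = 2 + 0.5·(M − 2·P_x − 20·P_y)/P_x, and y* = 20 + 0.5·(…)/P_y.
Set x* = 3.5 in the demand function and solve for P_x: P_x = 11.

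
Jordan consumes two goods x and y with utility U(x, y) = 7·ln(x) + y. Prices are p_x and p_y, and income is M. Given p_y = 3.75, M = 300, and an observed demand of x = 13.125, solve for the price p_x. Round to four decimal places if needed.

MU_x = 7/x, MU_y = 1. Tangency: 7/x = p_x/p_y.
So x*(p_x,p_y) = 7·p_y/p_x, independent of income; and y* = (M − 7·p_y)/p_y.
Set x* = 13.125 in the demand function and solve for p_x: p_x = 2.

p_x = 2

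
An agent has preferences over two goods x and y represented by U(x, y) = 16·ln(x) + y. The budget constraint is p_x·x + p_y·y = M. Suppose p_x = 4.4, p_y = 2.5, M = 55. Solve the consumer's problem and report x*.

x* = 9.0909

So x*(p_x,p_y) = 16·p_y/p_x, independent of income; and y* = (M − 16·p_y)/p_y.
At the given prices: x* = 16·2.5/4.4 = 9.0909.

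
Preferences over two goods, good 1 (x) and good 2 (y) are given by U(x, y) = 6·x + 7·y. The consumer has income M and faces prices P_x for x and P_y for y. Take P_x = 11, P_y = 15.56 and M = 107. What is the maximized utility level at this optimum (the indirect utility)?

Linear utility — the consumer picks whichever good has higher MU/price: 6/11 = 0.5455 vs 7/15.56 = 0.4499.
x gives more utility per dollar, so spend all income on x: x* = M/P_x, y* = 0.
Numerically: x* = 9.7273, y* = 0.
Utility at the optimum: U(9.7273, 0) = 58.3636.

V = 58.3636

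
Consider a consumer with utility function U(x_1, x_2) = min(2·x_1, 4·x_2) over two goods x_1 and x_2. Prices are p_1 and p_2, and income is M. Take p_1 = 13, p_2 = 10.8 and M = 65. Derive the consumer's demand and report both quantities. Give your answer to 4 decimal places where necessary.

x_1* = 3.5326, x_2* = 1.7663

Leontief preferences: the optimum is at the kink where x_1/4 = x_2/2, i.e. x_2 = (1/2)·x_1.
Budget: p_1·x_1 + p_2·(1/2)·x_1 = M, so (4·p_1 + 2·p_2)·x_1 = 4·M.
Demand: x_1*(p_1,p_2,M) = 4·M/(4·p_1 + 2·p_2), x_2* = 2·M/(4·p_1 + 2·p_2).
Here 4·13 + 2·10.8 = 73.6, giving x_1* = 3.5326 and x_2* = 1.7663.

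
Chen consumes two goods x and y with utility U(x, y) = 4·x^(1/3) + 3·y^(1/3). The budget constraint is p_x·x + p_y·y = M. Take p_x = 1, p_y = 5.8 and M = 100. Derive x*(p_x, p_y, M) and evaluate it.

x* = 78.7589

With the ratio pinned down, the budget gives x* = M/(p_x + p_y·(y/x)) and y* = (y/x)·x*.
Numerically y/x = 0.0465, so x* = 100/(1 + 5.8·0.0465) = 78.7589.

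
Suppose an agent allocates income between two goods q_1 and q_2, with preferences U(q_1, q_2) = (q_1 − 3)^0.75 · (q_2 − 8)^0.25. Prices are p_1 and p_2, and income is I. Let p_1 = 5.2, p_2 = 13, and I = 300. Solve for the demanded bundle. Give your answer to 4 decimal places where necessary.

q_1* = 29.0192, q_2* = 11.4692

Discretionary income = 300 − 3·5.2 − 8·13 = 180.4; q_1* = 3 + 0.75·180.4/5.2 = 29.0192; q_2* = 8 + 0.25·180.4/13 = 11.4692.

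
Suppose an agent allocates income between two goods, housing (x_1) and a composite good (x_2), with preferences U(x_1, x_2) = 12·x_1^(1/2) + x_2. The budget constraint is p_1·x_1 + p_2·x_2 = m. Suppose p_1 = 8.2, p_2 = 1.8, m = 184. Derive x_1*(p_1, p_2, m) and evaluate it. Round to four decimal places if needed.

x_1* = 1.7347

Set MRS = p_1/p_2: 6·x_1^(−1/2) = p_1/p_2.
Thus x_1* = (6·p_2/p_1)² — independent of m — with the rest of income spent on x_2.
Plugging in: x_1* = (6·1.8/8.2)² = 1.7347.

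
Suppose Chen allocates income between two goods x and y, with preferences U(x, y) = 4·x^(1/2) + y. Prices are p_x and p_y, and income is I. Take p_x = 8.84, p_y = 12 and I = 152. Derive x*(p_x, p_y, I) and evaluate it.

MU_x = 2/√x, MU_y = 1. Tangency: 2/√x = p_x/p_y.
Thus x* = (2·p_y/p_x)² — independent of I — with the rest of income spent on y.
Plugging in: x* = (2·12/8.84)² = 7.3709.

x* = 7.3709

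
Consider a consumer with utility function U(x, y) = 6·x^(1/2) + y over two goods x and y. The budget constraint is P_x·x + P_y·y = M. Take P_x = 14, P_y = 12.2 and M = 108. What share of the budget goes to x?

Utility is quasi-linear in y; the FOC for x is 3/√x = P_x/P_y.
Solve: √x = 3·P_y/P_x, so x*(P_x,P_y) = (3·P_y/P_x)², and y* = (M − P_x·x*)/P_y.
Plugging in: x* = (3·12.2/14)² = 6.8345, y* = 1.0096.
Expenditure on x: 14·6.8345 = 95.6829; share = 0.886.

share on x = 0.886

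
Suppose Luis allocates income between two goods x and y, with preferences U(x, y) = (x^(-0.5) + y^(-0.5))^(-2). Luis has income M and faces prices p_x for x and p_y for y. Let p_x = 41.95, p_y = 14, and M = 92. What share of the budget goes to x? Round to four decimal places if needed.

share on x = 0.5904

MU_x ∝ x^(-1.5), MU_y ∝ y^(-1.5), so MRS = (y/x)^(1.5) = p_x/p_y.
Solve for the ratio: y/x = [p_x/p_y]^(2/3).
With the ratio pinned down, the budget gives x* = M/(p_x + p_y·(y/x)) and y* = (y/x)·x*.
Numerically y/x = 2.078433, so x* = 92/(41.95 + 14·2.078433) = 1.2949 and y* = 2.078433·1.2949 = 2.6914.
Expenditure on x: 41.95·1.2949 = 54.321; share = 0.5904.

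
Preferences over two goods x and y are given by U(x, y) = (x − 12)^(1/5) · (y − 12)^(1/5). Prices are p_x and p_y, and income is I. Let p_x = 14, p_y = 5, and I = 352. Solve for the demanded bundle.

x* = 16.4286, y* = 24.4

Substituting into the budget: x* = 12 + 0.5·(I − 12·p_x − 12·p_y)/p_x, and y* = 12 + 0.5·(…)/p_y.
Discretionary income = 352 − 12·14 − 12·5 = 124; x* = 12 + 0.5·124/14 = 16.4286; y* = 12 + 0.5·124/5 = 24.4.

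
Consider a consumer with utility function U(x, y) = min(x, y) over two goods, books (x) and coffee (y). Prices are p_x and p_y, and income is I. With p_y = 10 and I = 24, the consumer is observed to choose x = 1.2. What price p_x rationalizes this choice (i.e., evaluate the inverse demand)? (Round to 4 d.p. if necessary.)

p_x = 10

Leontief preferences: the optimum is at the kink where x/1 = y/1, i.e. y = x.
Budget: p_x·x + p_y·x = I, so (p_x + p_y)·x = I.
Demand: x*(p_x,p_y,I) = I/(p_x + p_y), y* = I/(p_x + p_y).
Set x* = 1.2 in the demand function and solve for p_x: p_x = 10.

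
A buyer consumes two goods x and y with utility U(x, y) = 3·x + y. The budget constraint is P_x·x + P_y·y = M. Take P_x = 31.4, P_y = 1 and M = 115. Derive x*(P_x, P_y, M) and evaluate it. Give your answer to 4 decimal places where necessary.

x* = 0

Numerically: x* = 0, y* = 115.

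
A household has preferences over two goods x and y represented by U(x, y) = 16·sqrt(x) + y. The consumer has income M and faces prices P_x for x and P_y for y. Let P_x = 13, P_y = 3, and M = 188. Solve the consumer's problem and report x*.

Set MRS = P_x/P_y: 8·x^(−1/2) = P_x/P_y.
Thus x* = (8·P_y/P_x)² — independent of M — with the rest of income spent on y.
Plugging in: x* = (8·3/13)² = 3.4083.

x* = 3.4083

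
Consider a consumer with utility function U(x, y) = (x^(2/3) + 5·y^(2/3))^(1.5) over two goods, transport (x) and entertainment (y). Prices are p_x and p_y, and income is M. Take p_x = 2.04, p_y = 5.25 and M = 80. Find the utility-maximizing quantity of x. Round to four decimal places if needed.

x* = 1.9733

MU_x ∝ x^(-1/3), MU_y ∝ 5·y^(-1/3), so MRS = (1/5)·(y/x)^(1/3) = p_x/p_y.
Solve for the ratio: y/x = [5·p_x/p_y]^(3).
With the ratio pinned down, the budget gives x* = M/(p_x + p_y·(y/x)) and y* = (y/x)·x*.
Numerically y/x = 7.333691, so x* = 80/(2.04 + 5.25·7.333691) = 1.9733.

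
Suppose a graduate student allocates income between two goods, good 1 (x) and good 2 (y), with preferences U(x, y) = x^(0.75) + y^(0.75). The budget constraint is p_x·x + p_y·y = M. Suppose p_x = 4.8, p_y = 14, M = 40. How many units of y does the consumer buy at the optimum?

y* = 0.1107

MRS = MU_x/MU_y = (y/x)^(0.25). Set equal to p_x/p_y.
Hence y/x = (p_x/p_y)^(1/(0.25)), i.e. raised to the 4 power.
Substitute y = (y/x)·x into the budget: x* = M/(p_x + p_y·(y/x)).
Numerically y/x = 0.013818, so x* = 40/(4.8 + 14·0.013818) = 8.0105 and y* = 0.013818·8.0105 = 0.1107.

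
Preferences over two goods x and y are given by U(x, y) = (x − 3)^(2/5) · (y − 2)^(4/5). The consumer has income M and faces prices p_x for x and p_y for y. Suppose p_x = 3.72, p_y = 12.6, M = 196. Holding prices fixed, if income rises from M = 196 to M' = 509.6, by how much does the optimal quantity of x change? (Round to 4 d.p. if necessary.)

Δx* = 28.1004

This is Cobb-Douglas in (x−3, y−2): tangency gives 0.4·p_y·(y−2) = 0.8·p_x·(x−3).
Substituting into the budget: x* = 3 + 1/3·(M − 3·p_x − 2·p_y)/p_x, and y* = 2 + 2/3·(…)/p_y.
Discretionary income = 196 − 3·3.72 − 2·12.6 = 159.64; x* = 3 + 1/3·159.64/3.72 = 17.3047.
At M' = 509.6: x* = 45.405. Change: 45.405 − 17.3047 = 28.1004.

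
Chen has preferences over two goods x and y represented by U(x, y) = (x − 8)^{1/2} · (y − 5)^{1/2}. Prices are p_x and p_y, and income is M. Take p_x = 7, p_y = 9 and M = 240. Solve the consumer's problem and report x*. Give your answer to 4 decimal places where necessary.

x* = 17.9286

This is Cobb-Douglas in (x−8, y−5): tangency gives 0.5·p_y·(y−5) = 0.5·p_x·(x−8).
Substituting into the budget: x* = 8 + 0.5·(M − 8·p_x − 5·p_y)/p_x, and y* = 5 + 0.5·(…)/p_y.
Discretionary income = 240 − 8·7 − 5·9 = 139; x* = 8 + 0.5·139/7 = 17.9286.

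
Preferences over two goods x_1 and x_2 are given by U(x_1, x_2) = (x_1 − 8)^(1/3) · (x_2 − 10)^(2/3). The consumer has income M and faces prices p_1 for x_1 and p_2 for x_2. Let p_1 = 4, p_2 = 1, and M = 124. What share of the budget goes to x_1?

After buying the subsistence bundle (8, 10), a share 1/3 of the remaining income goes to x_1: x_1* = 8 + 1/3·(M − 8p_1 − 10p_2)/p_1.
Discretionary income = 124 − 8·4 − 10·1 = 82; x_1* = 8 + 1/3·82/4 = 14.8333; x_2* = 10 + 2/3·82/1 = 64.6667.
Expenditure on x_1: 4·14.8333 = 59.3333; share = 0.4785.

share on x_1 = 0.4785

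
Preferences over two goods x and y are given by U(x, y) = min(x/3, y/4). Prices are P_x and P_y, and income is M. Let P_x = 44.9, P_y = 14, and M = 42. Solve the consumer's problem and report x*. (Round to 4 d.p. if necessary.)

Demand: x*(P_x,P_y,M) = 3·M/(3·P_x + 4·P_y), y* = 4·M/(3·P_x + 4·P_y).
Here 3·44.9 + 4·14 = 190.7, giving x* = 0.6607.

x* = 0.6607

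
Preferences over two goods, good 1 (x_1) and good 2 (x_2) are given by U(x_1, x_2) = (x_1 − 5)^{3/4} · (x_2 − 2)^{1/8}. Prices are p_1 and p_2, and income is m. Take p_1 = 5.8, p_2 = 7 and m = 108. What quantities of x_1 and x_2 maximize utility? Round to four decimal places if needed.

After buying the subsistence bundle (5, 2), a share 6/7 of the remaining income goes to x_1: x_1* = 5 + 6/7·(m − 5p_1 − 2p_2)/p_1.
Discretionary income = 108 − 5·5.8 − 2·7 = 65; x_1* = 5 + 6/7·65/5.8 = 14.6059; x_2* = 2 + 1/7·65/7 = 3.3265.

x_1* = 14.6059, x_2* = 3.3265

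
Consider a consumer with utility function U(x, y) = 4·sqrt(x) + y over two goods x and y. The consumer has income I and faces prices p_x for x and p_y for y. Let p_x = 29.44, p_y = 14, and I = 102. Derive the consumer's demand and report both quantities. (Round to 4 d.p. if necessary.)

x* = 0.9046, y* = 5.3835

Utility is quasi-linear in y; the FOC for x is 2/√x = p_x/p_y.
Solve: √x = 2·p_y/p_x, so x*(p_x,p_y) = (2·p_y/p_x)², and y* = (I − p_x·x*)/p_y.
Plugging in: x* = (2·14/29.44)² = 0.9046, y* = 5.3835.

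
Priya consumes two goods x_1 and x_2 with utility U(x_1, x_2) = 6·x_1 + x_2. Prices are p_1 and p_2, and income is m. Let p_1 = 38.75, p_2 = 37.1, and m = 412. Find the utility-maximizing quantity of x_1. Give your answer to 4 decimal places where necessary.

Numerically: x_1* = 10.6323, x_2* = 0.

x_1* = 10.6323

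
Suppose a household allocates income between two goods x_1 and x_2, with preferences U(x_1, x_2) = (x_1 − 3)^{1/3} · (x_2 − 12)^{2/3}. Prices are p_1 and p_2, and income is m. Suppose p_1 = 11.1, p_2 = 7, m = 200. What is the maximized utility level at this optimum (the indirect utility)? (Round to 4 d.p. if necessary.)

V = 5.3608

Let x_1' = x_1−3, x_2' = x_2−12. MRS = (1/2)·x_2'/x_1' = p_1/p_2.
Substituting into the budget: x_1* = 3 + 1/3·(m − 3·p_1 − 12·p_2)/p_1, and x_2* = 12 + 2/3·(…)/p_2.
Discretionary income = 200 − 3·11.1 − 12·7 = 82.7; x_1* = 3 + 1/3·82.7/11.1 = 5.4835; x_2* = 12 + 2/3·82.7/7 = 19.8762.
Utility at the optimum: U(5.4835, 19.8762) = 5.3608.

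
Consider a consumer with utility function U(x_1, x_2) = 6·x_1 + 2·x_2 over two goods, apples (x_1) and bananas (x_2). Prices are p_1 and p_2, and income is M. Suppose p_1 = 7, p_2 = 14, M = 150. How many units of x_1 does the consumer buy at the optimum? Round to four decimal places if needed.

Perfect substitutes: compare marginal utility per dollar. 6/p_1 vs 2/p_2 → 0.8571 vs 0.1429.
x_1 gives more utility per dollar, so spend all income on x_1: x_1* = M/p_1, x_2* = 0.
Numerically: x_1* = 21.4286, x_2* = 0.

x_1* = 21.4286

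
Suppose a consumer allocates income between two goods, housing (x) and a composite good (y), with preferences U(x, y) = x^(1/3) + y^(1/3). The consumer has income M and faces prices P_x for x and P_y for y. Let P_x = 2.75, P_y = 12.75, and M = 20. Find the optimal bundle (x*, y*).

x* = 4.9663, y* = 0.4975

From the CES first-order condition, (y/x)^(2/3) = P_x/P_y.
Solve for the ratio: y/x = [P_x/P_y]^(1.5).
With the ratio pinned down, the budget gives x* = M/(P_x + P_y·(y/x)) and y* = (y/x)·x*.
Numerically y/x = 0.100169, so x* = 20/(2.75 + 12.75·0.100169) = 4.9663 and y* = 0.100169·4.9663 = 0.4975.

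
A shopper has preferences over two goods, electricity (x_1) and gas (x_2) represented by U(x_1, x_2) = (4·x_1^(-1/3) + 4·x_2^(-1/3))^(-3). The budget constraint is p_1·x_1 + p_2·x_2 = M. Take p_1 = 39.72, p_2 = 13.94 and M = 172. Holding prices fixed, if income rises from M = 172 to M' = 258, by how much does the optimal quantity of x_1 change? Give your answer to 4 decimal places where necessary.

Substitute x_2 = (x_2/x_1)·x_1 into the budget: x_1* = M/(p_1 + p_2·(x_2/x_1)).
Numerically x_2/x_1 = 2.193107, so x_1* = 172/(39.72 + 13.94·2.193107) = 2.4469.
At M' = 258: x_1* = 3.6704. Change: 3.6704 − 2.4469 = 1.2235.

Δx_1* = 1.2235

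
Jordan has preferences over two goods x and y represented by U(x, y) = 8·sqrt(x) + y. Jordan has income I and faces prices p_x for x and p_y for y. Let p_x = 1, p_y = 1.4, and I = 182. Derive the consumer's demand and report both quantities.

Solve: √x = 4·p_y/p_x, so x*(p_x,p_y) = (4·p_y/p_x)², and y* = (I − p_x·x*)/p_y.
Plugging in: x* = (4·1.4/1)² = 31.36, y* = 107.6.

x* = 31.36, y* = 107.6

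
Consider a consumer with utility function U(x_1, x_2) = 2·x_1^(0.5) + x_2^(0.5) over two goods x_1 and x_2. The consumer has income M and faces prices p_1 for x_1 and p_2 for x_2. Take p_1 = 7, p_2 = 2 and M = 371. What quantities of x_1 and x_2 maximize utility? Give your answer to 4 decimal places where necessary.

x_1* = 28.2667, x_2* = 86.5667

From the CES first-order condition, 2·(x_2/x_1)^(0.5) = p_1/p_2.
Solve for the ratio: x_2/x_1 = [(1/2)·p_1/p_2]^(2).
With the ratio pinned down, the budget gives x_1* = M/(p_1 + p_2·(x_2/x_1)) and x_2* = (x_2/x_1)·x_1*.
Numerically x_2/x_1 = 3.0625, so x_1* = 371/(7 + 2·3.0625) = 28.2667 and x_2* = 3.0625·28.2667 = 86.5667.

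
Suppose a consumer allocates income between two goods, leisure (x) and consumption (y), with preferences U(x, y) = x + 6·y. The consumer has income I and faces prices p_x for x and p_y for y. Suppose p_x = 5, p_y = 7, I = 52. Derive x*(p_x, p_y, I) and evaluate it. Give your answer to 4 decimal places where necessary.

x* = 0

Perfect substitutes: compare marginal utility per dollar. 1/p_x vs 6/p_y → 0.2 vs 0.8571.
y gives more utility per dollar, so spend all income on y: y* = I/p_y, x* = 0.
Numerically: x* = 0, y* = 7.4286.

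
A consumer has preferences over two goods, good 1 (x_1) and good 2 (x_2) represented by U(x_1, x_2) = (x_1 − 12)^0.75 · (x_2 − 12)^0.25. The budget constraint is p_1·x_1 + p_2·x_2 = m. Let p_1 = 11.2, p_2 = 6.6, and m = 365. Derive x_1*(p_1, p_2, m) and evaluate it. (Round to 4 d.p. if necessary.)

x_1* = 22.1384

MRS = 3·(x_2−12)/(x_1−12). Tangency with p_1/p_2 gives x_2−12 = (1/3)·(p_1/p_2)·(x_1−12).
After buying the subsistence bundle (12, 12), a share 0.75 of the remaining income goes to x_1: x_1* = 12 + 0.75·(m − 12p_1 − 12p_2)/p_1.
Discretionary income = 365 − 12·11.2 − 12·6.6 = 151.4; x_1* = 12 + 0.75·151.4/11.2 = 22.1384.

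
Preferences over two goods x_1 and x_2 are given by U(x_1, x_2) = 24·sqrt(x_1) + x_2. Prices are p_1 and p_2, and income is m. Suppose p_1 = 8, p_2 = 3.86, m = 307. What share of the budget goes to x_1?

Set MRS = p_1/p_2: 12·x_1^(−1/2) = p_1/p_2.
Thus x_1* = (12·p_2/p_1)² — independent of m — with the rest of income spent on x_2.
Plugging in: x_1* = (12·3.86/8)² = 33.5241, x_2* = 10.0537.
Expenditure on x_1: 8·33.5241 = 268.1928; share = 0.8736.

share on x_1 = 0.8736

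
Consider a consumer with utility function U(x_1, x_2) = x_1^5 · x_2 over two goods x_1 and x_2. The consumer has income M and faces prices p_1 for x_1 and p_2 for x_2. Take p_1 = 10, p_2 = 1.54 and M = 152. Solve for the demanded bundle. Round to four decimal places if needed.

x_1* = 12.6667, x_2* = 16.4502

MU_x_1/MU_x_2 = (5·x_2)/(x_1); tangency sets this equal to p_1/p_2.
So 5·p_2·x_2 = p_1·x_1; combined with the budget, a share 5/6 of income goes to x_1.
Demand: x_1*(p_1,p_2,M) = 5/6·M/p_1 and x_2* = 1/6·M/p_2.
At p_1=10, p_2=1.54, M=152: x_1* = 5/6·152/10 = 12.6667, x_2* = 16.4502.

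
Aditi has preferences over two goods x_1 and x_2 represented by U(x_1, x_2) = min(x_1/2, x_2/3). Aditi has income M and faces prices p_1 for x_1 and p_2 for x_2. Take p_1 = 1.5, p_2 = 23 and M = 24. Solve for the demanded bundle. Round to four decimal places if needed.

x_1* = 0.6667, x_2* = 1

Leontief preferences: the optimum is at the kink where x_1/2 = x_2/3, i.e. x_2 = (3/2)·x_1.
Budget: p_1·x_1 + p_2·(3/2)·x_1 = M, so (2·p_1 + 3·p_2)·x_1 = 2·M.
Demand: x_1*(p_1,p_2,M) = 2·M/(2·p_1 + 3·p_2), x_2* = 3·M/(2·p_1 + 3·p_2).
Here 2·1.5 + 3·23 = 72, giving x_1* = 0.6667 and x_2* = 1.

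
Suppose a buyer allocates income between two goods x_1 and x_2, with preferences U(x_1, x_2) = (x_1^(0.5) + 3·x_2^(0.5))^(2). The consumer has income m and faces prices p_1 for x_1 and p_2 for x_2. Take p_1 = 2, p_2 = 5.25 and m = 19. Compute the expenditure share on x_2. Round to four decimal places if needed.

share on x_2 = 0.7742

Substitute x_2 = (x_2/x_1)·x_1 into the budget: x_1* = m/(p_1 + p_2·(x_2/x_1)).
Numerically x_2/x_1 = 1.306122, so x_1* = 19/(2 + 5.25·1.306122) = 2.1452 and x_2* = 1.306122·2.1452 = 2.8018.
Expenditure on x_2: 5.25·2.8018 = 14.7097; share = 0.7742.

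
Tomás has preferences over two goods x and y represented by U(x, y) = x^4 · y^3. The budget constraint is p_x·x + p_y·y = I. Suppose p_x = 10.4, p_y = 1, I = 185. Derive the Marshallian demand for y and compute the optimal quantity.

y* = 79.2857

Tangency: MRS = (4/3)·y/x = p_x/p_y.
Rearranging, p_y·y = (3/4)·p_x·x. Substituting into the budget gives p_x·x·(1 + (3/4)) = I.
Demand: x*(p_x,p_y,I) = 4/7·I/p_x and y* = 3/7·I/p_y.
At p_x=10.4, p_y=1, I=185: y* = 3/7·185/1 = 79.2857.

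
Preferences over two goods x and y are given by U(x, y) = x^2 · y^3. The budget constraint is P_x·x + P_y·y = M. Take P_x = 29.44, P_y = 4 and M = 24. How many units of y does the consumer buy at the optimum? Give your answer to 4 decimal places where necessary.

y* = 3.6

At P_x=29.44, P_y=4, M=24: y* = 0.6·24/4 = 3.6.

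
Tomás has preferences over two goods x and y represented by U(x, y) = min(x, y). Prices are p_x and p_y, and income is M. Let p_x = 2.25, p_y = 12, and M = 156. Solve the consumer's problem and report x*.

Here 2.25 + 12 = 14.25, giving x* = 10.9474.

x* = 10.9474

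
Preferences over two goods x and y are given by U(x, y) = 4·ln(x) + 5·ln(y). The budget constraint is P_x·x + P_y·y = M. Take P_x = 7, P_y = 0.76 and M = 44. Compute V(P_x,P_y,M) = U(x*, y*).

V = 21.4636

MU_x/MU_y = (4·y)/(5·x); tangency sets this equal to P_x/P_y.
Rearranging, P_y·y = (5/4)·P_x·x. Substituting into the budget gives P_x·x·(1 + (5/4)) = M.
Demand: x*(P_x,P_y,M) = 4/9·M/P_x and y* = 5/9·M/P_y.
At P_x=7, P_y=0.76, M=44: x* = 4/9·44/7 = 2.7937, y* = 32.1637.
Utility at the optimum: U(2.7937, 32.1637) = 21.4636.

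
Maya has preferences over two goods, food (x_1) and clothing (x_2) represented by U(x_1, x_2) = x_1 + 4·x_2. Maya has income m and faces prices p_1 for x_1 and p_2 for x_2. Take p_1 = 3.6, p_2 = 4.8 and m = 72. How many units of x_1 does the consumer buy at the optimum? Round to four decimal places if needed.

Numerically: x_1* = 0, x_2* = 15.

x_1* = 0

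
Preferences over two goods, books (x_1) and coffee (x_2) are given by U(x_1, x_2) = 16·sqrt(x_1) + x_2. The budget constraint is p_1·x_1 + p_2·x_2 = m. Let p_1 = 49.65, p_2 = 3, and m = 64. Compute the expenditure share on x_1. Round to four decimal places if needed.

share on x_1 = 0.1813

MU_x_1 = 8/√x_1, MU_x_2 = 1. Tangency: 8/√x_1 = p_1/p_2.
Thus x_1* = (8·p_2/p_1)² — independent of m — with the rest of income spent on x_2.
Plugging in: x_1* = (8·3/49.65)² = 0.2337, x_2* = 17.4663.
Expenditure on x_1: 49.65·0.2337 = 11.6012; share = 0.1813.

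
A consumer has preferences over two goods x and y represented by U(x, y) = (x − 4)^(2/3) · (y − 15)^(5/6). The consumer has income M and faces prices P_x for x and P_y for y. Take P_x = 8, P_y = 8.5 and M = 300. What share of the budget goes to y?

After buying the subsistence bundle (4, 15), a share 4/9 of the remaining income goes to x: x* = 4 + 4/9·(M − 4P_x − 15P_y)/P_x.
Discretionary income = 300 − 4·8 − 15·8.5 = 140.5; x* = 4 + 4/9·140.5/8 = 11.8056; y* = 15 + 5/9·140.5/8.5 = 24.183.
Expenditure on y: 8.5·24.183 = 205.5556; share = 0.6852.

share on y = 0.6852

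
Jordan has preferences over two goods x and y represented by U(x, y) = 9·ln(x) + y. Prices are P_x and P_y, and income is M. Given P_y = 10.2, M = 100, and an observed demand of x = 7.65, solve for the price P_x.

P_x = 12

MU_x = 9/x, MU_y = 1. Tangency: 9/x = P_x/P_y.
So x*(P_x,P_y) = 9·P_y/P_x, independent of income; and y* = (M − 9·P_y)/P_y.
Set x* = 7.65 in the demand function and solve for P_x: P_x = 12.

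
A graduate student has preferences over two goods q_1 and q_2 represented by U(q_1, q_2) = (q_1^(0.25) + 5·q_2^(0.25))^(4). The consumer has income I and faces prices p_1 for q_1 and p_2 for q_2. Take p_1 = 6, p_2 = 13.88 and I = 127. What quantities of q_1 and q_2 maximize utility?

MU_q_1 ∝ q_1^(-0.75), MU_q_2 ∝ 5·q_2^(-0.75), so MRS = (1/5)·(q_2/q_1)^(0.75) = p_1/p_2.
Solve for the ratio: q_2/q_1 = [5·p_1/p_2]^(4/3).
With the ratio pinned down, the budget gives q_1* = I/(p_1 + p_2·(q_2/q_1)) and q_2* = (q_2/q_1)·q_1*.
Numerically q_2/q_1 = 2.794532, so q_1* = 127/(6 + 13.88·2.794532) = 2.8356 and q_2* = 2.794532·2.8356 = 7.9241.

q_1* = 2.8356, q_2* = 7.9241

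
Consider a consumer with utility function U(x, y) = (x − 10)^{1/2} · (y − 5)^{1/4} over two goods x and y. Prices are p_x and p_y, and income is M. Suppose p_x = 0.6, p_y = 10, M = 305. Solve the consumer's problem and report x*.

x* = 286.6667

Discretionary income = 305 − 10·0.6 − 5·10 = 249; x* = 10 + 2/3·249/0.6 = 286.6667.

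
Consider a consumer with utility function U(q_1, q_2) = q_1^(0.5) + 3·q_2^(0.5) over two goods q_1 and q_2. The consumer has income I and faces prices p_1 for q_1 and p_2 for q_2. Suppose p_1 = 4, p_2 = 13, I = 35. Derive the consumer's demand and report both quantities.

Numerically q_2/q_1 = 0.852071, so q_1* = 35/(4 + 13·0.852071) = 2.3214 and q_2* = 0.852071·2.3214 = 1.978.

q_1* = 2.3214, q_2* = 1.978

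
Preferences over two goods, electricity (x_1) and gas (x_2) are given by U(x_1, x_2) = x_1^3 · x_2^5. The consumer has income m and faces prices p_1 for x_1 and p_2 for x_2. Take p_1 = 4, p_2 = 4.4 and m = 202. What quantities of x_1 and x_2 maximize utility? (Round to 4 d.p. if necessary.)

The MRS is (3/5)·x_2/x_1. Set MRS = p_1/p_2.
So 3·p_2·x_2 = 5·p_1·x_1; combined with the budget, a share 0.375 of income goes to x_1.
Demand: x_1*(p_1,p_2,m) = 0.375·m/p_1 and x_2* = 0.625·m/p_2.
At p_1=4, p_2=4.4, m=202: x_1* = 0.375·202/4 = 18.9375, x_2* = 28.6932.

x_1* = 18.9375, x_2* = 28.6932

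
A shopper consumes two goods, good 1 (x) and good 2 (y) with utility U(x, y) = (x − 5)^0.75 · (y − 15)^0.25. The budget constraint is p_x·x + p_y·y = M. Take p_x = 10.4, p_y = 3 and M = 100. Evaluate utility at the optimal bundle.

Substituting into the budget: x* = 5 + 0.75·(M − 5·p_x − 15·p_y)/p_x, and y* = 15 + 0.25·(…)/p_y.
Discretionary income = 100 − 5·10.4 − 15·3 = 3; x* = 5 + 0.75·3/10.4 = 5.2163; y* = 15 + 0.25·3/3 = 15.25.
Utility at the optimum: U(5.2163, 15.25) = 0.2243.

V = 0.2243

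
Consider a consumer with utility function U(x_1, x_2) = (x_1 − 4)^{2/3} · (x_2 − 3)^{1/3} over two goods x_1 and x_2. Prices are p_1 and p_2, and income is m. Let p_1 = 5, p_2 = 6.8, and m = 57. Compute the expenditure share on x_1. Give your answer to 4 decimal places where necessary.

share on x_1 = 0.545

This is Cobb-Douglas in (x_1−4, x_2−3): tangency gives 2/3·p_2·(x_2−3) = 1/3·p_1·(x_1−4).
After buying the subsistence bundle (4, 3), a share 2/3 of the remaining income goes to x_1: x_1* = 4 + 2/3·(m − 4p_1 − 3p_2)/p_1.
Discretionary income = 57 − 4·5 − 3·6.8 = 16.6; x_1* = 4 + 2/3·16.6/5 = 6.2133; x_2* = 3 + 1/3·16.6/6.8 = 3.8137.
Expenditure on x_1: 5·6.2133 = 31.0667; share = 0.545.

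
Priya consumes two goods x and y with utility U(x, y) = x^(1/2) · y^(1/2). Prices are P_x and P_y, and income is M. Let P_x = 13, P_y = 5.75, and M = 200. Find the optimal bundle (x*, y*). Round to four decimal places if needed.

MU_x/MU_y = (0.5·y)/(0.5·x); tangency sets this equal to P_x/P_y.
Rearranging, P_y·y = P_x·x. Substituting into the budget gives P_x·x·(1 + 1) = M.
Demand: x*(P_x,P_y,M) = 0.5·M/P_x and y* = 0.5·M/P_y.
At P_x=13, P_y=5.75, M=200: x* = 0.5·200/13 = 7.6923, y* = 17.3913.

x* = 7.6923, y* = 17.3913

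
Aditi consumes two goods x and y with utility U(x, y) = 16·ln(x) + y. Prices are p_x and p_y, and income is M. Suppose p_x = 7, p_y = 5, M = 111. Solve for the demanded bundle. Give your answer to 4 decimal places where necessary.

x* = 11.4286, y* = 6.2

So x*(p_x,p_y) = 16·p_y/p_x, independent of income; and y* = (M − 16·p_y)/p_y.
At the given prices: x* = 16·5/7 = 11.4286, and y* = 6.2.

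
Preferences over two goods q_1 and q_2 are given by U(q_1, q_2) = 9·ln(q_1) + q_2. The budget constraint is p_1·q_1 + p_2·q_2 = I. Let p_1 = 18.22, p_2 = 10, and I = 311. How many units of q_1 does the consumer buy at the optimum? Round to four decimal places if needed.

Set MRS = p_1/p_2: (9/q_1)/1 = p_1/p_2.
So q_1*(p_1,p_2) = 9·p_2/p_1, independent of income; and q_2* = (I − 9·p_2)/p_2.
At the given prices: q_1* = 9·10/18.22 = 4.9396.

q_1* = 4.9396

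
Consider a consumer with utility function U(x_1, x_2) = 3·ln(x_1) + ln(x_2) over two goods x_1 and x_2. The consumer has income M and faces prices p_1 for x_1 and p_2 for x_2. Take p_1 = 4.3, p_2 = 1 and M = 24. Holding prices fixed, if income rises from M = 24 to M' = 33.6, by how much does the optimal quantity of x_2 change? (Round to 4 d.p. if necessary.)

Δx_2* = 2.4

The MRS is 3·x_2/x_1. Set MRS = p_1/p_2.
Rearranging, p_2·x_2 = (1/3)·p_1·x_1. Substituting into the budget gives p_1·x_1·(1 + (1/3)) = M.
Demand: x_1*(p_1,p_2,M) = 0.75·M/p_1 and x_2* = 0.25·M/p_2.
At p_1=4.3, p_2=1, M=24: x_2* = 0.25·24/1 = 6.
At M' = 33.6: x_2* = 8.4. Change: 8.4 − 6 = 2.4.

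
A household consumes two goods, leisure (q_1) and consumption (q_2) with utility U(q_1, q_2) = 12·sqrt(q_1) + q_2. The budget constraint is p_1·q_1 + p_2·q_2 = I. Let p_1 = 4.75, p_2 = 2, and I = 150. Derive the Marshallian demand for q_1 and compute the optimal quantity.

q_1* = 6.3823

MU_q_1 = 6/√q_1, MU_q_2 = 1. Tangency: 6/√q_1 = p_1/p_2.
Thus q_1* = (6·p_2/p_1)² — independent of I — with the rest of income spent on q_2.
Plugging in: q_1* = (6·2/4.75)² = 6.3823.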